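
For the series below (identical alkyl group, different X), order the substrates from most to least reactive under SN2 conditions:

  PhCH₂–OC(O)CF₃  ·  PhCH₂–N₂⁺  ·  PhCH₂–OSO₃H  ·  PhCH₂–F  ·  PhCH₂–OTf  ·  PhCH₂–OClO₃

Same R in every case — rank the leaving groups.
A good leaving group is a weak base: the lower the pKₐ of its conjugate acid, the more readily it departs.
PhCH₂–N₂⁺ loses N₂: no meaningful conjugate acid; N₂ departs as an exceptionally stable neutral molecule
PhCH₂–OTf loses OTf⁻: pKₐ(CF₃SO₃H (triflic acid)) ≈ -14
PhCH₂–OClO₃ loses ClO₄⁻: pKₐ(HClO₄) ≈ -10
PhCH₂–OSO₃H loses HSO₄⁻: pKₐ(H₂SO₄) ≈ -3
PhCH₂–OC(O)CF₃ loses CF₃COO⁻: pKₐ(CF₃COOH) ≈ 0.2
PhCH₂–F loses F⁻: pKₐ(HF) ≈ 3.2

PhCH₂–N₂⁺ > PhCH₂–OTf > PhCH₂–OClO₃ > PhCH₂–OSO₃H > PhCH₂–OC(O)CF₃ > PhCH₂–F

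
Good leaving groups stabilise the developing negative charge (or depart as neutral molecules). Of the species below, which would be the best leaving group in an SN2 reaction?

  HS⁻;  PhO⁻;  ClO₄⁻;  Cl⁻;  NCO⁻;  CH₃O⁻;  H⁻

Rank by basicity of the departing species: weakest base leaves most easily.
ClO₄⁻: pKₐ(HClO₄) ≈ -10
Cl⁻: pKₐ(HCl) ≈ -7
NCO⁻: pKₐ(HOCN) ≈ 3.5
HS⁻: pKₐ(H₂S) ≈ 7
PhO⁻: pKₐ(C₆H₅OH (phenol)) ≈ 10
CH₃O⁻: pKₐ(CH₃OH) ≈ 15.5
H⁻: pKₐ(H₂) ≈ 36

ClO₄⁻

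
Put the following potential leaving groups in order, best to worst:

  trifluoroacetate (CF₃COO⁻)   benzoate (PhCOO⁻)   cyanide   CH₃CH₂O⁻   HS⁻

trifluoroacetate (CF₃COO⁻) > benzoate (PhCOO⁻) > HS⁻ > cyanide > CH₃CH₂O⁻

trifluoroacetate (CF₃COO⁻): pKₐ(CF₃COOH) ≈ 0.2
benzoate (PhCOO⁻): pKₐ(C₆H₅COOH) ≈ 4.2
HS⁻: pKₐ(H₂S) ≈ 7
cyanide: pKₐ(HCN) ≈ 9.2
CH₃CH₂O⁻: pKₐ(CH₃CH₂OH) ≈ 16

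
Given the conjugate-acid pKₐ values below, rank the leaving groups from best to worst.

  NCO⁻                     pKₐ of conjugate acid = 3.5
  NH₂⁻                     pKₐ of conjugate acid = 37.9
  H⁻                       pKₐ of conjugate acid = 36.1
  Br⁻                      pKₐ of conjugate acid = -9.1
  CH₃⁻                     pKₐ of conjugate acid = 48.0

Br⁻ > NCO⁻ > H⁻ > NH₂⁻ > CH₃⁻

Lower conjugate-acid pKₐ ⇒ weaker base ⇒ better leaving group.
Sorting by the given values: Br⁻ (-9.1), NCO⁻ (3.5), H⁻ (36.1), NH₂⁻ (37.9), CH₃⁻ (48.0).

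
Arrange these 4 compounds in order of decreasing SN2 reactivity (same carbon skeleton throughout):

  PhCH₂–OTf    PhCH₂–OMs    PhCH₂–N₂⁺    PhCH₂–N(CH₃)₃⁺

Identical carbon frameworks mean the comparison reduces to leaving-group quality.
Leaving-group ability tracks the stability of the departed species; conjugate-acid pKₐ is the usual yardstick (lower pKₐ → better LG).
PhCH₂–N₂⁺ loses N₂: no meaningful conjugate acid; N₂ departs as an exceptionally stable neutral molecule
PhCH₂–OTf loses OTf⁻: pKₐ(CF₃SO₃H (triflic acid)) ≈ -14
PhCH₂–OMs loses OMs⁻: pKₐ(CH₃SO₃H (MsOH)) ≈ -1.9
PhCH₂–N(CH₃)₃⁺ loses NR'₃: pKₐ(R'₃NH⁺) ≈ 10.7

PhCH₂–N₂⁺ > PhCH₂–OTf > PhCH₂–OMs > PhCH₂–N(CH₃)₃⁺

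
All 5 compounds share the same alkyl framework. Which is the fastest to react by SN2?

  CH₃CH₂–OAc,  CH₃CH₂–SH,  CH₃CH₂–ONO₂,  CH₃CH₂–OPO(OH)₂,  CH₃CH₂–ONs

CH₃CH₂–ONs

With the same alkyl group throughout, only the leaving group differentiates the rates.
Leaving-group ability tracks the stability of the departed species; conjugate-acid pKₐ is the usual yardstick (lower pKₐ → better LG).
CH₃CH₂–ONs loses ONs⁻: pKₐ(p-O₂NC₆H₄SO₃H) ≈ -3.5
CH₃CH₂–ONO₂ loses NO₃⁻: pKₐ(HNO₃) ≈ -1.3
CH₃CH₂–OPO(OH)₂ loses H₂PO₄⁻: pKₐ(H₃PO₄) ≈ 2.1
CH₃CH₂–OAc loses AcO⁻: pKₐ(CH₃COOH) ≈ 4.8
CH₃CH₂–SH loses HS⁻: pKₐ(H₂S) ≈ 7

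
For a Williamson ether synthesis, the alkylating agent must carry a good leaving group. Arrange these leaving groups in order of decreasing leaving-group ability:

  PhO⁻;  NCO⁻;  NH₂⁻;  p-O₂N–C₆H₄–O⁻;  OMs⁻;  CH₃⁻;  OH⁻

OMs⁻: pKₐ(CH₃SO₃H (MsOH)) ≈ -1.9
NCO⁻: pKₐ(HOCN) ≈ 3.5 — resonance between N and O
p-O₂N–C₆H₄–O⁻: pKₐ(p-nitrophenol) ≈ 7.2
PhO⁻: pKₐ(C₆H₅OH (phenol)) ≈ 10 — resonance into the ring helps, but still a poor LG
OH⁻: pKₐ(H₂O) ≈ 15.7 — strong base; essentially never leaves without prior activation
NH₂⁻: pKₐ(NH₃) ≈ 38
CH₃⁻: pKₐ(CH₄) ≈ 48 — unstabilised carbanion; the worst conceivable leaving group

OMs⁻ > NCO⁻ > p-O₂N–C₆H₄–O⁻ > PhO⁻ > OH⁻ > NH₂⁻ > CH₃⁻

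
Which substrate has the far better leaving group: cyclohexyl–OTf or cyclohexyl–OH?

From cyclohexyl–OH the departing group would be OH⁻ (pKₐ(H₂O) ≈ 15.7). Strong base; essentially never leaves without prior activation.
From cyclohexyl–OTf the leaving group is OTf⁻ (pKₐ(CF₃SO₃H (triflic acid)) ≈ -14). Charge spread over three oxygens and a CF₃ group; the premier leaving group in synthesis.
(In practice cyclohexyl–OTf is made from cyclohexyl–OH by treatment with Tf₂O / 2,6-lutidine, converting the hydroxyl into a triflate.)

cyclohexyl–OTf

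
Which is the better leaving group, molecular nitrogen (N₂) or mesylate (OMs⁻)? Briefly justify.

molecular nitrogen (N₂)

molecular nitrogen (N₂) is the better leaving group.
N₂ is the ultimate leaving group — it departs as an exceptionally stable neutral molecule, whereas mesylate (OMs⁻) (pKₐ(CH₃SO₃H (MsOH)) ≈ -1.9) is far more basic.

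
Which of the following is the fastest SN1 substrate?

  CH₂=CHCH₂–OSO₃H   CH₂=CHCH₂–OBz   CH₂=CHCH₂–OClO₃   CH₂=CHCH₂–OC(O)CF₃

CH₂=CHCH₂–OClO₃

Identical carbon frameworks mean the comparison reduces to leaving-group quality.
A good leaving group is a weak base: the lower the pKₐ of its conjugate acid, the more readily it departs.
CH₂=CHCH₂–OClO₃ loses ClO₄⁻: pKₐ(HClO₄) ≈ -10
CH₂=CHCH₂–OSO₃H loses HSO₄⁻: pKₐ(H₂SO₄) ≈ -3
CH₂=CHCH₂–OC(O)CF₃ loses CF₃COO⁻: pKₐ(CF₃COOH) ≈ 0.2
CH₂=CHCH₂–OBz loses PhCOO⁻: pKₐ(C₆H₅COOH) ≈ 4.2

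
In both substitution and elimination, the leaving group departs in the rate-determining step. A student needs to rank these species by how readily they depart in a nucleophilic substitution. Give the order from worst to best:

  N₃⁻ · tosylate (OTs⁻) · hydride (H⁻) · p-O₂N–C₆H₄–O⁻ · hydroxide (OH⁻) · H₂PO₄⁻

hydride (H⁻) < hydroxide (OH⁻) < p-O₂N–C₆H₄–O⁻ < N₃⁻ < H₂PO₄⁻ < tosylate (OTs⁻)

Leaving-group ability tracks the stability of the departed species; conjugate-acid pKₐ is the usual yardstick (lower pKₐ → better LG).
tosylate (OTs⁻): pKₐ(p-CH₃C₆H₄SO₃H (TsOH)) ≈ -2.8
H₂PO₄⁻: pKₐ(H₃PO₄) ≈ 2.1
N₃⁻: pKₐ(HN₃) ≈ 4.7
p-O₂N–C₆H₄–O⁻: pKₐ(p-nitrophenol) ≈ 7.2
hydroxide (OH⁻): pKₐ(H₂O) ≈ 15.7
hydride (H⁻): pKₐ(H₂) ≈ 36
The question asks for worst first, so the sequence is read in increasing leaving-group ability.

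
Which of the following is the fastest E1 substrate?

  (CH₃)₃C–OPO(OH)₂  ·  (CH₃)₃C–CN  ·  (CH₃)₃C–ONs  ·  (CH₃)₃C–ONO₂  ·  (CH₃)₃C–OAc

Identical carbon frameworks mean the comparison reduces to leaving-group quality.
Leaving-group ability tracks the stability of the departed species; conjugate-acid pKₐ is the usual yardstick (lower pKₐ → better LG).
(CH₃)₃C–ONs loses ONs⁻: pKₐ(p-O₂NC₆H₄SO₃H) ≈ -3.5
(CH₃)₃C–ONO₂ loses NO₃⁻: pKₐ(HNO₃) ≈ -1.3
(CH₃)₃C–OPO(OH)₂ loses H₂PO₄⁻: pKₐ(H₃PO₄) ≈ 2.1
(CH₃)₃C–OAc loses AcO⁻: pKₐ(CH₃COOH) ≈ 4.8
(CH₃)₃C–CN loses CN⁻: pKₐ(HCN) ≈ 9.2

(CH₃)₃C–ONs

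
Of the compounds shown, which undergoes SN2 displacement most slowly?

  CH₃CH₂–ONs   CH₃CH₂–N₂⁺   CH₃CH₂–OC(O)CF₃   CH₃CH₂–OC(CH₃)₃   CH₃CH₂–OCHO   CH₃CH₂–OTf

Same R in every case — rank the leaving groups.
Leaving-group ability tracks the stability of the departed species; conjugate-acid pKₐ is the usual yardstick (lower pKₐ → better LG).
CH₃CH₂–N₂⁺ loses N₂: no meaningful conjugate acid; N₂ departs as an exceptionally stable neutral molecule
CH₃CH₂–OTf loses OTf⁻: pKₐ(CF₃SO₃H (triflic acid)) ≈ -14
CH₃CH₂–ONs loses ONs⁻: pKₐ(p-O₂NC₆H₄SO₃H) ≈ -3.5
CH₃CH₂–OC(O)CF₃ loses CF₃COO⁻: pKₐ(CF₃COOH) ≈ 0.2
CH₃CH₂–OCHO loses HCOO⁻: pKₐ(HCOOH) ≈ 3.8
CH₃CH₂–OC(CH₃)₃ loses (CH₃)₃CO⁻: pKₐ(t-BuOH) ≈ 18

CH₃CH₂–OC(CH₃)₃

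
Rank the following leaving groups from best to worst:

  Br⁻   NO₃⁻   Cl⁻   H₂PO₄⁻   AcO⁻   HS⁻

Br⁻ > Cl⁻ > NO₃⁻ > H₂PO₄⁻ > AcO⁻ > HS⁻

Leaving-group ability tracks the stability of the departed species; conjugate-acid pKₐ is the usual yardstick (lower pKₐ → better LG).
Br⁻: pKₐ(HBr) ≈ -9
Cl⁻: pKₐ(HCl) ≈ -7
NO₃⁻: pKₐ(HNO₃) ≈ -1.3
H₂PO₄⁻: pKₐ(H₃PO₄) ≈ 2.1
AcO⁻: pKₐ(CH₃COOH) ≈ 4.8
HS⁻: pKₐ(H₂S) ≈ 7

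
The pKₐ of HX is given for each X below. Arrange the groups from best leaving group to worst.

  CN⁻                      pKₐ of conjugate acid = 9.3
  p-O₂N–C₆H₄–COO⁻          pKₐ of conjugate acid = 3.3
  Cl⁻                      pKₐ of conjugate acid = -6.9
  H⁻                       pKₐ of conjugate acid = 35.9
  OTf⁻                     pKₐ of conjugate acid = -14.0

OTf⁻ > Cl⁻ > p-O₂N–C₆H₄–COO⁻ > CN⁻ > H⁻

Lower conjugate-acid pKₐ ⇒ weaker base ⇒ better leaving group.
Sorting by the given values: OTf⁻ (-14.0), Cl⁻ (-6.9), p-O₂N–C₆H₄–COO⁻ (3.3), CN⁻ (9.3), H⁻ (35.9).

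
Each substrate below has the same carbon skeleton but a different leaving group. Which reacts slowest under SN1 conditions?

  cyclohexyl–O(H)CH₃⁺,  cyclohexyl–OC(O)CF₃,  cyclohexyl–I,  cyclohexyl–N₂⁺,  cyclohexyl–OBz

cyclohexyl–OBz

The skeletons are identical, so relative rate is governed entirely by leaving-group ability.
Leaving-group ability tracks the stability of the departed species; conjugate-acid pKₐ is the usual yardstick (lower pKₐ → better LG).
cyclohexyl–N₂⁺ loses N₂: no meaningful conjugate acid; N₂ departs as an exceptionally stable neutral molecule
cyclohexyl–I loses I⁻: pKₐ(HI) ≈ -10
cyclohexyl–O(H)CH₃⁺ loses R'OH: pKₐ(R'OH₂⁺) ≈ -2.4
cyclohexyl–OC(O)CF₃ loses CF₃COO⁻: pKₐ(CF₃COOH) ≈ 0.2
cyclohexyl–OBz loses PhCOO⁻: pKₐ(C₆H₅COOH) ≈ 4.2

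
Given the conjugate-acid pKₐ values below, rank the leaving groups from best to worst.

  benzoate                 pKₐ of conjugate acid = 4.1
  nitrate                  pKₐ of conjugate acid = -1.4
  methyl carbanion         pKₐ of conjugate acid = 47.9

nitrate > benzoate > methyl carbanion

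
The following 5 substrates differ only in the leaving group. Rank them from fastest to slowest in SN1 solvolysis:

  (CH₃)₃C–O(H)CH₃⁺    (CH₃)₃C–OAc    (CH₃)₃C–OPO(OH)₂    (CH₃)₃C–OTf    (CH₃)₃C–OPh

(CH₃)₃C–OTf > (CH₃)₃C–O(H)CH₃⁺ > (CH₃)₃C–OPO(OH)₂ > (CH₃)₃C–OAc > (CH₃)₃C–OPh

Identical carbon frameworks mean the comparison reduces to leaving-group quality.
Leaving-group ability tracks the stability of the departed species; conjugate-acid pKₐ is the usual yardstick (lower pKₐ → better LG).
(CH₃)₃C–OTf loses OTf⁻: pKₐ(CF₃SO₃H (triflic acid)) ≈ -14
(CH₃)₃C–O(H)CH₃⁺ loses R'OH: pKₐ(R'OH₂⁺) ≈ -2.4
(CH₃)₃C–OPO(OH)₂ loses H₂PO₄⁻: pKₐ(H₃PO₄) ≈ 2.1
(CH₃)₃C–OAc loses AcO⁻: pKₐ(CH₃COOH) ≈ 4.8
(CH₃)₃C–OPh loses PhO⁻: pKₐ(C₆H₅OH (phenol)) ≈ 10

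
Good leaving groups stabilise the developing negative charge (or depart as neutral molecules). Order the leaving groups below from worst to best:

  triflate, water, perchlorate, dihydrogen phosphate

dihydrogen phosphate < water < perchlorate < triflate

A good leaving group is a weak base: the lower the pKₐ of its conjugate acid, the more readily it departs.
triflate: pKₐ(CF₃SO₃H (triflic acid)) ≈ -14 — charge spread over three oxygens and a CF₃ group; the premier leaving group in synthesis
perchlorate: pKₐ(HClO₄) ≈ -10
water: pKₐ(H₃O⁺) ≈ -1.7
dihydrogen phosphate: pKₐ(H₃PO₄) ≈ 2.1
Reversing gives the worst-to-best order requested.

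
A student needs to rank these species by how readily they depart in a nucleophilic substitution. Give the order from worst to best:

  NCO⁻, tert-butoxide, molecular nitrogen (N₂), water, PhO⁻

tert-butoxide < PhO⁻ < NCO⁻ < water < molecular nitrogen (N₂)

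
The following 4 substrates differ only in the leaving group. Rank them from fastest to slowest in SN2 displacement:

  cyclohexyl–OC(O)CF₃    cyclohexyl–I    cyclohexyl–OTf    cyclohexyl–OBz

cyclohexyl–OTf > cyclohexyl–I > cyclohexyl–OC(O)CF₃ > cyclohexyl–OBz

With the same alkyl group throughout, only the leaving group differentiates the rates.
Leaving-group ability tracks the stability of the departed species; conjugate-acid pKₐ is the usual yardstick (lower pKₐ → better LG).
cyclohexyl–OTf loses OTf⁻: pKₐ(CF₃SO₃H (triflic acid)) ≈ -14
cyclohexyl–I loses I⁻: pKₐ(HI) ≈ -10
cyclohexyl–OC(O)CF₃ loses CF₃COO⁻: pKₐ(CF₃COOH) ≈ 0.2
cyclohexyl–OBz loses PhCOO⁻: pKₐ(C₆H₅COOH) ≈ 4.2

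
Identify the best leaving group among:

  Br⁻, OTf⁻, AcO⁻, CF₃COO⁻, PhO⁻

OTf⁻

The more stable X⁻ (or X) is on its own — i.e. the weaker a base it is — the better a leaving group it makes.
OTf⁻: pKₐ(CF₃SO₃H (triflic acid)) ≈ -14
Br⁻: pKₐ(HBr) ≈ -9
CF₃COO⁻: pKₐ(CF₃COOH) ≈ 0.2
AcO⁻: pKₐ(CH₃COOH) ≈ 4.8
PhO⁻: pKₐ(C₆H₅OH (phenol)) ≈ 10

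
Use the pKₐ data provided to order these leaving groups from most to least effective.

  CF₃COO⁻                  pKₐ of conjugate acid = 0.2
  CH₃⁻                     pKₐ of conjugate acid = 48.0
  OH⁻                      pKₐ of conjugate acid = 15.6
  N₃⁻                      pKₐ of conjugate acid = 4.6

Lower conjugate-acid pKₐ ⇒ weaker base ⇒ better leaving group.
Sorting by the given values: CF₃COO⁻ (0.2), N₃⁻ (4.6), OH⁻ (15.6), CH₃⁻ (48.0).

CF₃COO⁻ > N₃⁻ > OH⁻ > CH₃⁻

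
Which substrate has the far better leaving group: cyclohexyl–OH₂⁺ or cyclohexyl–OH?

cyclohexyl–OH₂⁺

From cyclohexyl–OH the departing group would be OH⁻ (pKₐ(H₂O) ≈ 15.7). Strong base; essentially never leaves without prior activation.
From cyclohexyl–OH₂⁺ the leaving group is H₂O (pKₐ(H₃O⁺) ≈ -1.7). Neutral; leaves from a protonated alcohol (R–OH₂⁺).
(In practice cyclohexyl–OH₂⁺ is made from cyclohexyl–OH by protonation with strong acid, converting the leaving group from hydroxide to neutral water.)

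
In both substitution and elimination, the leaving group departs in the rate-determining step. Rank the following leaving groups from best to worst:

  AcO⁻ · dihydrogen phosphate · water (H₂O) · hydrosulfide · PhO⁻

water (H₂O): pKₐ(H₃O⁺) ≈ -1.7
dihydrogen phosphate: pKₐ(H₃PO₄) ≈ 2.1
AcO⁻: pKₐ(CH₃COOH) ≈ 4.8 — resonance-stabilised but still a weak base
hydrosulfide: pKₐ(H₂S) ≈ 7 — larger and more polarisable than the oxygen analogue
PhO⁻: pKₐ(C₆H₅OH (phenol)) ≈ 10 — resonance into the ring helps, but still a poor LG

water (H₂O) > dihydrogen phosphate > AcO⁻ > hydrosulfide > PhO⁻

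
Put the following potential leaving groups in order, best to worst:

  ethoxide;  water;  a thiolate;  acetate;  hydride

water > acetate > a thiolate > ethoxide > hydride

water: pKₐ(H₃O⁺) ≈ -1.7
acetate: pKₐ(CH₃COOH) ≈ 4.8 — resonance-stabilised but still a weak base
a thiolate: pKₐ(RSH (a thiol)) ≈ 10.5 — moderately basic; rarely leaves without activation
ethoxide: pKₐ(CH₃CH₂OH) ≈ 16 — strong base; alkoxides do not leave unassisted
hydride: pKₐ(H₂) ≈ 36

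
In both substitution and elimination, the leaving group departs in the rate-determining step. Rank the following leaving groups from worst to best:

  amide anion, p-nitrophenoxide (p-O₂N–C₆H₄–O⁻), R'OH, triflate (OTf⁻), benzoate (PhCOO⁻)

amide anion < p-nitrophenoxide (p-O₂N–C₆H₄–O⁻) < benzoate (PhCOO⁻) < R'OH < triflate (OTf⁻)

triflate (OTf⁻): pKₐ(CF₃SO₃H (triflic acid)) ≈ -14
R'OH: pKₐ(R'OH₂⁺) ≈ -2.4 — neutral; leaves from a protonated ether (an oxonium ion, R–O(H)R'⁺)
benzoate (PhCOO⁻): pKₐ(C₆H₅COOH) ≈ 4.2
p-nitrophenoxide (p-O₂N–C₆H₄–O⁻): pKₐ(p-nitrophenol) ≈ 7.2 — nitro group delocalises the charge; the classic chromogenic LG
amide anion: pKₐ(NH₃) ≈ 38
Reversing gives the worst-to-best order requested.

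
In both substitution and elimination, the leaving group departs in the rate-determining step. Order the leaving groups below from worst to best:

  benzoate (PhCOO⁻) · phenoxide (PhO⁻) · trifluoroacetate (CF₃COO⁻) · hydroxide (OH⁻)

hydroxide (OH⁻) < phenoxide (PhO⁻) < benzoate (PhCOO⁻) < trifluoroacetate (CF₃COO⁻)

The more stable X⁻ (or X) is on its own — i.e. the weaker a base it is — the better a leaving group it makes.
trifluoroacetate (CF₃COO⁻): pKₐ(CF₃COOH) ≈ 0.2
benzoate (PhCOO⁻): pKₐ(C₆H₅COOH) ≈ 4.2 — aryl carboxylate
phenoxide (PhO⁻): pKₐ(C₆H₅OH (phenol)) ≈ 10
hydroxide (OH⁻): pKₐ(H₂O) ≈ 15.7
Reversing gives the worst-to-best order requested.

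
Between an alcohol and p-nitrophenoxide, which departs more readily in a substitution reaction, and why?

an alcohol is the better leaving group.
pKₐ(R'OH₂⁺) ≈ -2.4 versus pKₐ(p-nitrophenol) ≈ 7.2: an alcohol is the much weaker base.
Neutral; leaves from a protonated ether (an oxonium ion, R–O(H)R'⁺).

an alcohol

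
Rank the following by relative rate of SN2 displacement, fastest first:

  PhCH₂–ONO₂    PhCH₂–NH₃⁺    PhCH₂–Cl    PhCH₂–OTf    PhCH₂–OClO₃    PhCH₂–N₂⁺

PhCH₂–N₂⁺ > PhCH₂–OTf > PhCH₂–OClO₃ > PhCH₂–Cl > PhCH₂–ONO₂ > PhCH₂–NH₃⁺

Identical carbon frameworks mean the comparison reduces to leaving-group quality.
The more stable X⁻ (or X) is on its own — i.e. the weaker a base it is — the better a leaving group it makes.
PhCH₂–N₂⁺ loses N₂: no meaningful conjugate acid; N₂ departs as an exceptionally stable neutral molecule
PhCH₂–OTf loses OTf⁻: pKₐ(CF₃SO₃H (triflic acid)) ≈ -14
PhCH₂–OClO₃ loses ClO₄⁻: pKₐ(HClO₄) ≈ -10
PhCH₂–Cl loses Cl⁻: pKₐ(HCl) ≈ -7
PhCH₂–ONO₂ loses NO₃⁻: pKₐ(HNO₃) ≈ -1.3
PhCH₂–NH₃⁺ loses NH₃: pKₐ(NH₄⁺) ≈ 9.2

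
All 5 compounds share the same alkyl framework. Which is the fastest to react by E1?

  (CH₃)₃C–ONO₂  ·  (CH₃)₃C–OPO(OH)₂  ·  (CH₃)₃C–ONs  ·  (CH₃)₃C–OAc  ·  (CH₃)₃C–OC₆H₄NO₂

(CH₃)₃C–ONs

The skeletons are identical, so relative rate is governed entirely by leaving-group ability.
A good leaving group is a weak base: the lower the pKₐ of its conjugate acid, the more readily it departs.
(CH₃)₃C–ONs loses ONs⁻: pKₐ(p-O₂NC₆H₄SO₃H) ≈ -3.5
(CH₃)₃C–ONO₂ loses NO₃⁻: pKₐ(HNO₃) ≈ -1.3
(CH₃)₃C–OPO(OH)₂ loses H₂PO₄⁻: pKₐ(H₃PO₄) ≈ 2.1
(CH₃)₃C–OAc loses AcO⁻: pKₐ(CH₃COOH) ≈ 4.8
(CH₃)₃C–OC₆H₄NO₂ loses p-O₂N–C₆H₄–O⁻: pKₐ(p-nitrophenol) ≈ 7.2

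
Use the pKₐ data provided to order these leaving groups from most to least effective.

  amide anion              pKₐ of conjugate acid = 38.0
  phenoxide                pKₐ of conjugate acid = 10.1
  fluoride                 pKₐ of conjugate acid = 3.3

fluoride > phenoxide > amide anion

Lower conjugate-acid pKₐ ⇒ weaker base ⇒ better leaving group.
Sorting by the given values: fluoride (3.3), phenoxide (10.1), amide anion (38.0).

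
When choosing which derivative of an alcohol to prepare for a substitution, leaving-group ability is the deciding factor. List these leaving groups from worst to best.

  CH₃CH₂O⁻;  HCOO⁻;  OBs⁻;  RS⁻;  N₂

CH₃CH₂O⁻ < RS⁻ < HCOO⁻ < OBs⁻ < N₂

N₂: no meaningful conjugate acid; N₂ departs as an exceptionally stable neutral molecule
OBs⁻: pKₐ(p-BrC₆H₄SO₃H) ≈ -2.8
HCOO⁻: pKₐ(HCOOH) ≈ 3.8
RS⁻: pKₐ(RSH (a thiol)) ≈ 10.5
CH₃CH₂O⁻: pKₐ(CH₃CH₂OH) ≈ 16
Reversing gives the worst-to-best order requested.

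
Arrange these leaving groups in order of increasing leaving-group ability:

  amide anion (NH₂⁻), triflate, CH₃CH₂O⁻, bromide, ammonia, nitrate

Rank by basicity of the departing species: weakest base leaves most easily.
triflate: pKₐ(CF₃SO₃H (triflic acid)) ≈ -14
bromide: pKₐ(HBr) ≈ -9
nitrate: pKₐ(HNO₃) ≈ -1.3
ammonia: pKₐ(NH₄⁺) ≈ 9.2
CH₃CH₂O⁻: pKₐ(CH₃CH₂OH) ≈ 16
amide anion (NH₂⁻): pKₐ(NH₃) ≈ 38
The question asks for worst first, so the sequence is read in increasing leaving-group ability.

amide anion (NH₂⁻) < CH₃CH₂O⁻ < ammonia < nitrate < bromide < triflate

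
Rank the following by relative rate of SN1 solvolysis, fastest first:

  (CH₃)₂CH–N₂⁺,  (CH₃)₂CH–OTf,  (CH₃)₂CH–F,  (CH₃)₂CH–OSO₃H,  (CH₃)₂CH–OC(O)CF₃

(CH₃)₂CH–N₂⁺ > (CH₃)₂CH–OTf > (CH₃)₂CH–OSO₃H > (CH₃)₂CH–OC(O)CF₃ > (CH₃)₂CH–F

Identical carbon frameworks mean the comparison reduces to leaving-group quality.
A good leaving group is a weak base: the lower the pKₐ of its conjugate acid, the more readily it departs.
(CH₃)₂CH–N₂⁺ loses N₂: no meaningful conjugate acid; N₂ departs as an exceptionally stable neutral molecule
(CH₃)₂CH–OTf loses OTf⁻: pKₐ(CF₃SO₃H (triflic acid)) ≈ -14
(CH₃)₂CH–OSO₃H loses HSO₄⁻: pKₐ(H₂SO₄) ≈ -3
(CH₃)₂CH–OC(O)CF₃ loses CF₃COO⁻: pKₐ(CF₃COOH) ≈ 0.2
(CH₃)₂CH–F loses F⁻: pKₐ(HF) ≈ 3.2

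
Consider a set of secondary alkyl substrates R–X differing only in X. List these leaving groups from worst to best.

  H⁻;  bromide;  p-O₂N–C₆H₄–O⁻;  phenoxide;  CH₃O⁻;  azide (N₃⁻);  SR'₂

H⁻ < CH₃O⁻ < phenoxide < p-O₂N–C₆H₄–O⁻ < azide (N₃⁻) < SR'₂ < bromide

The more stable X⁻ (or X) is on its own — i.e. the weaker a base it is — the better a leaving group it makes.
bromide: pKₐ(HBr) ≈ -9
SR'₂: pKₐ(R'₂SH⁺) ≈ -7
azide (N₃⁻): pKₐ(HN₃) ≈ 4.7 — linear, resonance-stabilised
p-O₂N–C₆H₄–O⁻: pKₐ(p-nitrophenol) ≈ 7.2
phenoxide: pKₐ(C₆H₅OH (phenol)) ≈ 10
CH₃O⁻: pKₐ(CH₃OH) ≈ 15.5 — strong base; alkoxides do not leave unassisted
H⁻: pKₐ(H₂) ≈ 36
Listed from poorest to best leaving group as asked.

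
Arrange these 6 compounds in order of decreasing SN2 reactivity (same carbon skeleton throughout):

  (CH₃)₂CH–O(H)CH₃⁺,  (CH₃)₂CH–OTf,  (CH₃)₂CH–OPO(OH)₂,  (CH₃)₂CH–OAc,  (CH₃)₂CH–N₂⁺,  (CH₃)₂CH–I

The skeletons are identical, so relative rate is governed entirely by leaving-group ability.
Rank by basicity of the departing species: weakest base leaves most easily.
(CH₃)₂CH–N₂⁺ loses N₂: no meaningful conjugate acid; N₂ departs as an exceptionally stable neutral molecule
(CH₃)₂CH–OTf loses OTf⁻: pKₐ(CF₃SO₃H (triflic acid)) ≈ -14
(CH₃)₂CH–I loses I⁻: pKₐ(HI) ≈ -10
(CH₃)₂CH–O(H)CH₃⁺ loses R'OH: pKₐ(R'OH₂⁺) ≈ -2.4
(CH₃)₂CH–OPO(OH)₂ loses H₂PO₄⁻: pKₐ(H₃PO₄) ≈ 2.1
(CH₃)₂CH–OAc loses AcO⁻: pKₐ(CH₃COOH) ≈ 4.8

(CH₃)₂CH–N₂⁺ > (CH₃)₂CH–OTf > (CH₃)₂CH–I > (CH₃)₂CH–O(H)CH₃⁺ > (CH₃)₂CH–OPO(OH)₂ > (CH₃)₂CH–OAc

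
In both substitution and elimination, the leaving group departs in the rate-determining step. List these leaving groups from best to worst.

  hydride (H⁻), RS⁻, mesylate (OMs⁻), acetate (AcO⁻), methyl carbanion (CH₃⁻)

mesylate (OMs⁻) > acetate (AcO⁻) > RS⁻ > hydride (H⁻) > methyl carbanion (CH₃⁻)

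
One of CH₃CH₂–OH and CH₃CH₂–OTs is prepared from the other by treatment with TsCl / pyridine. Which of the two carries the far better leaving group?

CH₃CH₂–OTs

From CH₃CH₂–OH the departing group would be OH⁻ (pKₐ(H₂O) ≈ 15.7). Strong base; essentially never leaves without prior activation.
From CH₃CH₂–OTs the leaving group is OTs⁻ (pKₐ(p-CH₃C₆H₄SO₃H (TsOH)) ≈ -2.8). Resonance-delocalised arenesulfonate.
Treatment with TsCl / pyridine works by converting the hydroxyl into a tosylate, making CH₃CH₂–OTs enormously more reactive.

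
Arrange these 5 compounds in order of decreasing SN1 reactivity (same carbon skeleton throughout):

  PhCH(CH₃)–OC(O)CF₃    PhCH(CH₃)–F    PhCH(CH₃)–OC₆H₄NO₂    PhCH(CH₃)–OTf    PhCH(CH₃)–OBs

PhCH(CH₃)–OTf > PhCH(CH₃)–OBs > PhCH(CH₃)–OC(O)CF₃ > PhCH(CH₃)–F > PhCH(CH₃)–OC₆H₄NO₂

Identical carbon frameworks mean the comparison reduces to leaving-group quality.
The more stable X⁻ (or X) is on its own — i.e. the weaker a base it is — the better a leaving group it makes.
PhCH(CH₃)–OTf loses OTf⁻: pKₐ(CF₃SO₃H (triflic acid)) ≈ -14
PhCH(CH₃)–OBs loses OBs⁻: pKₐ(p-BrC₆H₄SO₃H) ≈ -2.8
PhCH(CH₃)–OC(O)CF₃ loses CF₃COO⁻: pKₐ(CF₃COOH) ≈ 0.2
PhCH(CH₃)–F loses F⁻: pKₐ(HF) ≈ 3.2
PhCH(CH₃)–OC₆H₄NO₂ loses p-O₂N–C₆H₄–O⁻: pKₐ(p-nitrophenol) ≈ 7.2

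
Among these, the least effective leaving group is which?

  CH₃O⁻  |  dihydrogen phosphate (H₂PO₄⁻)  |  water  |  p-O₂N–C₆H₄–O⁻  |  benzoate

water: pKₐ(H₃O⁺) ≈ -1.7
dihydrogen phosphate (H₂PO₄⁻): pKₐ(H₃PO₄) ≈ 2.1
benzoate: pKₐ(C₆H₅COOH) ≈ 4.2
p-O₂N–C₆H₄–O⁻: pKₐ(p-nitrophenol) ≈ 7.2
CH₃O⁻: pKₐ(CH₃OH) ≈ 15.5

CH₃O⁻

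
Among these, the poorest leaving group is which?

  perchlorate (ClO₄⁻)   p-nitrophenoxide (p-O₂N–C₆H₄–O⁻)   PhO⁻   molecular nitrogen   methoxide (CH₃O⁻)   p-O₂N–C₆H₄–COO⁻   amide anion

Leaving-group ability tracks the stability of the departed species; conjugate-acid pKₐ is the usual yardstick (lower pKₐ → better LG).
molecular nitrogen: no meaningful conjugate acid; N₂ departs as an exceptionally stable neutral molecule
perchlorate (ClO₄⁻): pKₐ(HClO₄) ≈ -10
p-O₂N–C₆H₄–COO⁻: pKₐ(p-nitrobenzoic acid) ≈ 3.4
p-nitrophenoxide (p-O₂N–C₆H₄–O⁻): pKₐ(p-nitrophenol) ≈ 7.2
PhO⁻: pKₐ(C₆H₅OH (phenol)) ≈ 10
methoxide (CH₃O⁻): pKₐ(CH₃OH) ≈ 15.5
amide anion: pKₐ(NH₃) ≈ 38

amide anion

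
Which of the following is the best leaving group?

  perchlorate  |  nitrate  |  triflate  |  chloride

triflate

triflate: pKₐ(CF₃SO₃H (triflic acid)) ≈ -14
perchlorate: pKₐ(HClO₄) ≈ -10
chloride: pKₐ(HCl) ≈ -7
nitrate: pKₐ(HNO₃) ≈ -1.3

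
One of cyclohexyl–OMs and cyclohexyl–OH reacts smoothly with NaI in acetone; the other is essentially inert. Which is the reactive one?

cyclohexyl–OMs

From cyclohexyl–OH the departing group would be OH⁻ (pKₐ(H₂O) ≈ 15.7). Strong base; essentially never leaves without prior activation.
From cyclohexyl–OMs the leaving group is OMs⁻ (pKₐ(CH₃SO₃H (MsOH)) ≈ -1.9). Resonance-delocalised alkanesulfonate.
(In practice cyclohexyl–OMs is made from cyclohexyl–OH by treatment with MsCl / Et₃N, converting the hydroxyl into a mesylate.)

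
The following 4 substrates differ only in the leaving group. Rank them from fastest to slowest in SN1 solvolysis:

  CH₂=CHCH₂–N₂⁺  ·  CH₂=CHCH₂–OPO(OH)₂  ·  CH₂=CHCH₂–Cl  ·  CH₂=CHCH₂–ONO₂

CH₂=CHCH₂–N₂⁺ > CH₂=CHCH₂–Cl > CH₂=CHCH₂–ONO₂ > CH₂=CHCH₂–OPO(OH)₂

With the same alkyl group throughout, only the leaving group differentiates the rates.
A good leaving group is a weak base: the lower the pKₐ of its conjugate acid, the more readily it departs.
CH₂=CHCH₂–N₂⁺ loses N₂: no meaningful conjugate acid; N₂ departs as an exceptionally stable neutral molecule
CH₂=CHCH₂–Cl loses Cl⁻: pKₐ(HCl) ≈ -7
CH₂=CHCH₂–ONO₂ loses NO₃⁻: pKₐ(HNO₃) ≈ -1.3
CH₂=CHCH₂–OPO(OH)₂ loses H₂PO₄⁻: pKₐ(H₃PO₄) ≈ 2.1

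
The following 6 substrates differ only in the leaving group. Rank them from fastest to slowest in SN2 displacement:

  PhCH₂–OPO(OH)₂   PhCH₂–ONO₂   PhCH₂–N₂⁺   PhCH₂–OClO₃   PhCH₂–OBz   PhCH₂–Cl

The skeletons are identical, so relative rate is governed entirely by leaving-group ability.
A good leaving group is a weak base: the lower the pKₐ of its conjugate acid, the more readily it departs.
PhCH₂–N₂⁺ loses N₂: no meaningful conjugate acid; N₂ departs as an exceptionally stable neutral molecule
PhCH₂–OClO₃ loses ClO₄⁻: pKₐ(HClO₄) ≈ -10
PhCH₂–Cl loses Cl⁻: pKₐ(HCl) ≈ -7
PhCH₂–ONO₂ loses NO₃⁻: pKₐ(HNO₃) ≈ -1.3
PhCH₂–OPO(OH)₂ loses H₂PO₄⁻: pKₐ(H₃PO₄) ≈ 2.1
PhCH₂–OBz loses PhCOO⁻: pKₐ(C₆H₅COOH) ≈ 4.2

PhCH₂–N₂⁺ > PhCH₂–OClO₃ > PhCH₂–Cl > PhCH₂–ONO₂ > PhCH₂–OPO(OH)₂ > PhCH₂–OBz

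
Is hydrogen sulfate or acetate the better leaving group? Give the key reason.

hydrogen sulfate is the better leaving group.
pKₐ(H₂SO₄) ≈ -3 versus pKₐ(CH₃COOH) ≈ 4.8: hydrogen sulfate is the much weaker base.
Conjugate base of a strong mineral acid.

hydrogen sulfate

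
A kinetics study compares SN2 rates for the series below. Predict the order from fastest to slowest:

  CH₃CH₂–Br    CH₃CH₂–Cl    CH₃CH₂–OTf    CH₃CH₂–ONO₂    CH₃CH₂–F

CH₃CH₂–OTf > CH₃CH₂–Br > CH₃CH₂–Cl > CH₃CH₂–ONO₂ > CH₃CH₂–F

With the same alkyl group throughout, only the leaving group differentiates the rates.
The more stable X⁻ (or X) is on its own — i.e. the weaker a base it is — the better a leaving group it makes.
CH₃CH₂–OTf loses OTf⁻: pKₐ(CF₃SO₃H (triflic acid)) ≈ -14
CH₃CH₂–Br loses Br⁻: pKₐ(HBr) ≈ -9
CH₃CH₂–Cl loses Cl⁻: pKₐ(HCl) ≈ -7
CH₃CH₂–ONO₂ loses NO₃⁻: pKₐ(HNO₃) ≈ -1.3
CH₃CH₂–F loses F⁻: pKₐ(HF) ≈ 3.2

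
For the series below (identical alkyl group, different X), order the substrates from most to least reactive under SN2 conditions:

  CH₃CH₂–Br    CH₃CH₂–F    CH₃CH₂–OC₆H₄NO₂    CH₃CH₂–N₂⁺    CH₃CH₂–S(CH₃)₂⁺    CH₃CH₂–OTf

With the same alkyl group throughout, only the leaving group differentiates the rates.
Leaving-group ability tracks the stability of the departed species; conjugate-acid pKₐ is the usual yardstick (lower pKₐ → better LG).
CH₃CH₂–N₂⁺ loses N₂: no meaningful conjugate acid; N₂ departs as an exceptionally stable neutral molecule
CH₃CH₂–OTf loses OTf⁻: pKₐ(CF₃SO₃H (triflic acid)) ≈ -14
CH₃CH₂–Br loses Br⁻: pKₐ(HBr) ≈ -9
CH₃CH₂–S(CH₃)₂⁺ loses SR'₂: pKₐ(R'₂SH⁺) ≈ -7
CH₃CH₂–F loses F⁻: pKₐ(HF) ≈ 3.2
CH₃CH₂–OC₆H₄NO₂ loses p-O₂N–C₆H₄–O⁻: pKₐ(p-nitrophenol) ≈ 7.2

CH₃CH₂–N₂⁺ > CH₃CH₂–OTf > CH₃CH₂–Br > CH₃CH₂–S(CH₃)₂⁺ > CH₃CH₂–F > CH₃CH₂–OC₆H₄NO₂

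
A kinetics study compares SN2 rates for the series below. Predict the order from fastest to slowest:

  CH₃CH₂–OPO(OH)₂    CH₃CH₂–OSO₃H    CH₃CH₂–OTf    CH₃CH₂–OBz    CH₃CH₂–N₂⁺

CH₃CH₂–N₂⁺ > CH₃CH₂–OTf > CH₃CH₂–OSO₃H > CH₃CH₂–OPO(OH)₂ > CH₃CH₂–OBz

Same R in every case — rank the leaving groups.
Rank by basicity of the departing species: weakest base leaves most easily.
CH₃CH₂–N₂⁺ loses N₂: no meaningful conjugate acid; N₂ departs as an exceptionally stable neutral molecule
CH₃CH₂–OTf loses OTf⁻: pKₐ(CF₃SO₃H (triflic acid)) ≈ -14
CH₃CH₂–OSO₃H loses HSO₄⁻: pKₐ(H₂SO₄) ≈ -3
CH₃CH₂–OPO(OH)₂ loses H₂PO₄⁻: pKₐ(H₃PO₄) ≈ 2.1
CH₃CH₂–OBz loses PhCOO⁻: pKₐ(C₆H₅COOH) ≈ 4.2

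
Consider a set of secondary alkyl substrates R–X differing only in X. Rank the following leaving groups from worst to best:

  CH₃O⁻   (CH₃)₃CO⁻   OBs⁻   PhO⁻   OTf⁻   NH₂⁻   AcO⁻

NH₂⁻ < (CH₃)₃CO⁻ < CH₃O⁻ < PhO⁻ < AcO⁻ < OBs⁻ < OTf⁻

Rank by basicity of the departing species: weakest base leaves most easily.
OTf⁻: pKₐ(CF₃SO₃H (triflic acid)) ≈ -14 — charge spread over three oxygens and a CF₃ group; the premier leaving group in synthesis
OBs⁻: pKₐ(p-BrC₆H₄SO₃H) ≈ -2.8
AcO⁻: pKₐ(CH₃COOH) ≈ 4.8
PhO⁻: pKₐ(C₆H₅OH (phenol)) ≈ 10 — resonance into the ring helps, but still a poor LG
CH₃O⁻: pKₐ(CH₃OH) ≈ 15.5
(CH₃)₃CO⁻: pKₐ(t-BuOH) ≈ 18 — bulky, strongly basic alkoxide
NH₂⁻: pKₐ(NH₃) ≈ 38
Reversing gives the worst-to-best order requested.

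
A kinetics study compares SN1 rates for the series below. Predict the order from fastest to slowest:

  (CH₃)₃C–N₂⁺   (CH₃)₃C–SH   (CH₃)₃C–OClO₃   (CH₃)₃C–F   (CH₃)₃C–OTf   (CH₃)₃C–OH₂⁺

Same R in every case — rank the leaving groups.
The more stable X⁻ (or X) is on its own — i.e. the weaker a base it is — the better a leaving group it makes.
(CH₃)₃C–N₂⁺ loses N₂: no meaningful conjugate acid; N₂ departs as an exceptionally stable neutral molecule
(CH₃)₃C–OTf loses OTf⁻: pKₐ(CF₃SO₃H (triflic acid)) ≈ -14
(CH₃)₃C–OClO₃ loses ClO₄⁻: pKₐ(HClO₄) ≈ -10
(CH₃)₃C–OH₂⁺ loses H₂O: pKₐ(H₃O⁺) ≈ -1.7
(CH₃)₃C–F loses F⁻: pKₐ(HF) ≈ 3.2
(CH₃)₃C–SH loses HS⁻: pKₐ(H₂S) ≈ 7

(CH₃)₃C–N₂⁺ > (CH₃)₃C–OTf > (CH₃)₃C–OClO₃ > (CH₃)₃C–OH₂⁺ > (CH₃)₃C–F > (CH₃)₃C–SH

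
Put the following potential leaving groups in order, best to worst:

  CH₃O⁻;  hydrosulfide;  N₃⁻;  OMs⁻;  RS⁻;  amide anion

OMs⁻: pKₐ(CH₃SO₃H (MsOH)) ≈ -1.9 — resonance-delocalised alkanesulfonate
N₃⁻: pKₐ(HN₃) ≈ 4.7 — linear, resonance-stabilised
hydrosulfide: pKₐ(H₂S) ≈ 7 — larger and more polarisable than the oxygen analogue
RS⁻: pKₐ(RSH (a thiol)) ≈ 10.5 — moderately basic; rarely leaves without activation
CH₃O⁻: pKₐ(CH₃OH) ≈ 15.5 — strong base; alkoxides do not leave unassisted
amide anion: pKₐ(NH₃) ≈ 38 — extremely strong base; never a leaving group

OMs⁻ > N₃⁻ > hydrosulfide > RS⁻ > CH₃O⁻ > amide anion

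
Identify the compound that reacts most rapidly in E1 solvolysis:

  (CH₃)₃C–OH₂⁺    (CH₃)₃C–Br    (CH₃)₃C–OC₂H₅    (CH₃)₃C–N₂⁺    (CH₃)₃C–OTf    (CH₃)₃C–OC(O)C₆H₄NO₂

With the same alkyl group throughout, only the leaving group differentiates the rates.
The more stable X⁻ (or X) is on its own — i.e. the weaker a base it is — the better a leaving group it makes.
(CH₃)₃C–N₂⁺ loses N₂: no meaningful conjugate acid; N₂ departs as an exceptionally stable neutral molecule
(CH₃)₃C–OTf loses OTf⁻: pKₐ(CF₃SO₃H (triflic acid)) ≈ -14
(CH₃)₃C–Br loses Br⁻: pKₐ(HBr) ≈ -9
(CH₃)₃C–OH₂⁺ loses H₂O: pKₐ(H₃O⁺) ≈ -1.7
(CH₃)₃C–OC(O)C₆H₄NO₂ loses p-O₂N–C₆H₄–COO⁻: pKₐ(p-nitrobenzoic acid) ≈ 3.4
(CH₃)₃C–OC₂H₅ loses CH₃CH₂O⁻: pKₐ(CH₃CH₂OH) ≈ 16

(CH₃)₃C–N₂⁺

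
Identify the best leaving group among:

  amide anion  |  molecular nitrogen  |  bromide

A good leaving group is a weak base: the lower the pKₐ of its conjugate acid, the more readily it departs.
molecular nitrogen: no meaningful conjugate acid; N₂ departs as an exceptionally stable neutral molecule
bromide: pKₐ(HBr) ≈ -9
amide anion: pKₐ(NH₃) ≈ 38

molecular nitrogen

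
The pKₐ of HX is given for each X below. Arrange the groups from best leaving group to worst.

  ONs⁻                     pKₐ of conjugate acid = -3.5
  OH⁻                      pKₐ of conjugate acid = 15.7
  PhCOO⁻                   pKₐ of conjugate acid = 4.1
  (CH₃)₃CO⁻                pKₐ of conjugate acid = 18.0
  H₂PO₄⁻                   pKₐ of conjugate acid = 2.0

ONs⁻ > H₂PO₄⁻ > PhCOO⁻ > OH⁻ > (CH₃)₃CO⁻

Lower conjugate-acid pKₐ ⇒ weaker base ⇒ better leaving group.
Sorting by the given values: ONs⁻ (-3.5), H₂PO₄⁻ (2.0), PhCOO⁻ (4.1), OH⁻ (15.7), (CH₃)₃CO⁻ (18.0).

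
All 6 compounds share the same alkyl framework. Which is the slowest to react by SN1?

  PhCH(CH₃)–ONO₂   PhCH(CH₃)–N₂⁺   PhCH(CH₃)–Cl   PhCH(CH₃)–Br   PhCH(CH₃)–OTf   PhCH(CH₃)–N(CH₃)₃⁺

PhCH(CH₃)–N(CH₃)₃⁺

With the same alkyl group throughout, only the leaving group differentiates the rates.
Rank by basicity of the departing species: weakest base leaves most easily.
PhCH(CH₃)–N₂⁺ loses N₂: no meaningful conjugate acid; N₂ departs as an exceptionally stable neutral molecule
PhCH(CH₃)–OTf loses OTf⁻: pKₐ(CF₃SO₃H (triflic acid)) ≈ -14
PhCH(CH₃)–Br loses Br⁻: pKₐ(HBr) ≈ -9
PhCH(CH₃)–Cl loses Cl⁻: pKₐ(HCl) ≈ -7
PhCH(CH₃)–ONO₂ loses NO₃⁻: pKₐ(HNO₃) ≈ -1.3
PhCH(CH₃)–N(CH₃)₃⁺ loses NR'₃: pKₐ(R'₃NH⁺) ≈ 10.7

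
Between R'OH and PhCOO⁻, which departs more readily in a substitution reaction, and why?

R'OH is the better leaving group.
pKₐ(R'OH₂⁺) ≈ -2.4 versus pKₐ(C₆H₅COOH) ≈ 4.2: R'OH is the much weaker base.
Neutral; leaves from a protonated ether (an oxonium ion, R–O(H)R'⁺).

R'OH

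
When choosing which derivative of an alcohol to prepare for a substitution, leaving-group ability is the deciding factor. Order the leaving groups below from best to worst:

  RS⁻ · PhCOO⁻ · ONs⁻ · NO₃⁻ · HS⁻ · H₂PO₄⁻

A good leaving group is a weak base: the lower the pKₐ of its conjugate acid, the more readily it departs.
ONs⁻: pKₐ(p-O₂NC₆H₄SO₃H) ≈ -3.5
NO₃⁻: pKₐ(HNO₃) ≈ -1.3
H₂PO₄⁻: pKₐ(H₃PO₄) ≈ 2.1 — moderate base; biological leaving group after further activation
PhCOO⁻: pKₐ(C₆H₅COOH) ≈ 4.2 — aryl carboxylate
HS⁻: pKₐ(H₂S) ≈ 7 — larger and more polarisable than the oxygen analogue
RS⁻: pKₐ(RSH (a thiol)) ≈ 10.5 — moderately basic; rarely leaves without activation

ONs⁻ > NO₃⁻ > H₂PO₄⁻ > PhCOO⁻ > HS⁻ > RS⁻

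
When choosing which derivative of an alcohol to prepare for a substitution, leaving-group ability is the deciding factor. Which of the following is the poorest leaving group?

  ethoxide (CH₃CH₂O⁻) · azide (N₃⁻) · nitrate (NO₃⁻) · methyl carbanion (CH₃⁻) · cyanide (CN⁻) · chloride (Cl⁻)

methyl carbanion (CH₃⁻)

A good leaving group is a weak base: the lower the pKₐ of its conjugate acid, the more readily it departs.
chloride (Cl⁻): pKₐ(HCl) ≈ -7
nitrate (NO₃⁻): pKₐ(HNO₃) ≈ -1.3
azide (N₃⁻): pKₐ(HN₃) ≈ 4.7
cyanide (CN⁻): pKₐ(HCN) ≈ 9.2
ethoxide (CH₃CH₂O⁻): pKₐ(CH₃CH₂OH) ≈ 16
methyl carbanion (CH₃⁻): pKₐ(CH₄) ≈ 48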